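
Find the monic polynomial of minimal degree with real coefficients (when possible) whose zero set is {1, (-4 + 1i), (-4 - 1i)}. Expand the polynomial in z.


The polynomial is p(z) = ∏_{α ∈ S} (z − α), where S = {1, (-4 + 1i), (-4 - 1i)}.
Expanding the product yields: p(z) = z^3 + 7·z^2 + 9·z -17.
Note conjugate pairs combine to real quadratics: (z − (-4+1i))(z − (-4−1i)) = z² + 8z + 17.
The resulting polynomial has degree 3 and real coefficients as required.

p(z) = z^3 + 7·z^2 + 9·z -17.


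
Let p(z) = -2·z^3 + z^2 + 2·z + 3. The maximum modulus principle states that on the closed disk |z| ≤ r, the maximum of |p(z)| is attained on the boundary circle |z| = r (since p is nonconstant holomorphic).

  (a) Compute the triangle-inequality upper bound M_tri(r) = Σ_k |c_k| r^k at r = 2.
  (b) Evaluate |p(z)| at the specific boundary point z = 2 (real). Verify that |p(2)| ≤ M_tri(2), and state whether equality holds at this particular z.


Coefficients: c_0 = 3, c_1 = 2, c_2 = 1, c_3 = -2. Radius r = 2.
Part (a). Triangle bound: M_tri(r) = Σ_k |c_k| r^k
  = |3|·2^0 + |2|·2^1 + |1|·2^2 + |-2|·2^3
  = 3 + 4 + 4 + 16 = 27.
This bounds M(r) := max_{|z|=r} |p(z)| from above; equality holds iff all terms c_k z^k can be made to align in phase at a single z on |z|=r.
Part (b). At z = 2 (real, on the circle |z| = r):
  p(2) = (3)·2^0 + (2)·2^1 + (1)·2^2 + (-2)·2^3 = -5.
  |p(2)| = 5.
Check: |p(2)| = 5 ≤ 27 = M_tri(2). ✓ Equality does not hold at z = 2 (the coefficients have mixed signs, so the terms do not all align in phase there).

M_tri(2) = 27; |p(2)| = 5; equality at z=2: no.


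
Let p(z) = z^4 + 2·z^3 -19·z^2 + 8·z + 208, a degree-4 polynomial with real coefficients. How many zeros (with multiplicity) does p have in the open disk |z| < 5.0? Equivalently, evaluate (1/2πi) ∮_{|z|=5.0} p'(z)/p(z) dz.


The zeros of p are: -4, -4, (3 + 2i), (3 - 2i).
Their magnitudes are: 4, 4, 3.606, 3.606.
Zeros with |z| < R = 5.0: -4, -4, (3 + 2i), (3 - 2i).
Count = 4.
By the argument principle, (1/2πi) ∮_{|z|=R} p'(z)/p(z) dz equals exactly this count.

Number of zeros inside |z| < 5.0: 4.


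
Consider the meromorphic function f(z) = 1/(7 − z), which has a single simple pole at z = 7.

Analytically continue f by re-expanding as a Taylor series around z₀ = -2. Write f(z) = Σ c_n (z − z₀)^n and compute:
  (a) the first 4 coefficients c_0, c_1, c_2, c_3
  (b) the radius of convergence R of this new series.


Let w = z − z₀, so z = z₀ + w.
Then 7 − z = 7 − (z₀ + w) = (7 − z₀) − w = 9 − w.
f(z) = 1/(9 − w) = (1/(9)) · 1/(1 − w/(9)) = Σ_{n≥0} w^n / (9)^(n+1).
So c_n = 1/(9)^(n+1):
  c_0 = 1/(9)^1 = 1/9.
  c_1 = 1/(9)^2 = 1/81.
  c_2 = 1/(9)^3 = 1/729.
  c_3 = 1/(9)^4 = 1/6561.
The series is valid for |w/d| < 1, i.e. |z − z₀| < |d|.
Radius of convergence: R = |7 − z₀| = |9| = 9 (distance from z₀ to the singularity z = 7).

c_0 = 1/9, c_1 = 1/81, c_2 = 1/729, c_3 = 1/6561; R = 9.


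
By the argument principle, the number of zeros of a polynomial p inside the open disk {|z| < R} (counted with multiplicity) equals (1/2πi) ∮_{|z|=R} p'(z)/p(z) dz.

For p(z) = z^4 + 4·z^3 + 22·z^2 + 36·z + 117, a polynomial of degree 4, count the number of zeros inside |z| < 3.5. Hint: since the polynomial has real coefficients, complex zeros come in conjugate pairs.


The zeros of p are: (-2 + 3i), (-2 - 3i), (0 + 3i), (0 - 3i).
Their magnitudes are: 3.606, 3.606, 3, 3.
Zeros with |z| < R = 3.5: (0 + 3i), (0 - 3i).
Count = 2.
By the argument principle, (1/2πi) ∮_{|z|=R} p'(z)/p(z) dz equals exactly this count.

Number of zeros inside |z| < 3.5: 2.


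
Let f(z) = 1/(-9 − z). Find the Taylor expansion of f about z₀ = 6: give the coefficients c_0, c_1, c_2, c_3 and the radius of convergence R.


Let w = z − z₀, so z = z₀ + w.
Then -9 − z = -9 − (z₀ + w) = (-9 − z₀) − w = -15 − w.
f(z) = 1/(-15 − w) = (1/(-15)) · 1/(1 − w/(-15)) = Σ_{n≥0} w^n / (-15)^(n+1).
So c_n = 1/(-15)^(n+1):
  c_0 = 1/(-15)^1 = -1/15.
  c_1 = 1/(-15)^2 = 1/225.
  c_2 = 1/(-15)^3 = -1/3375.
  c_3 = 1/(-15)^4 = 1/50625.
The series is valid for |w/d| < 1, i.e. |z − z₀| < |d|.
Radius of convergence: R = |-9 − z₀| = |-15| = 15 (distance from z₀ to the singularity z = -9).

c_0 = -1/15, c_1 = 1/225, c_2 = -1/3375, c_3 = 1/50625; R = 15.


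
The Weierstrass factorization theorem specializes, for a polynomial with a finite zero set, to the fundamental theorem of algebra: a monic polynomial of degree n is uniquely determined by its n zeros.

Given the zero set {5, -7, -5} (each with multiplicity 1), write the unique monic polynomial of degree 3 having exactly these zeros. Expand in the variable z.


The polynomial is p(z) = ∏_{α ∈ S} (z − α), where S = {5, -7, -5}.
Expanding the product yields: p(z) = z^3 + 7·z^2 -25·z -175.
The resulting polynomial has degree 3 and real coefficients as required.

p(z) = z^3 + 7·z^2 -25·z -175.


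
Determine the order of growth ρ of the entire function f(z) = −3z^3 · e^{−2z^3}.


M(r) = max_{|z|=r} |-3|·|z|^3·|e^{−2z^3}| = 3·r^3 · e^{2r^3} (the factors attain their maxima compatibly on |z|=r). Then log M(r) = log 3 + 3·log r + 2r^3, dominated by the last term, so log log M(r) ~ 3·log r. The polynomial factor -3z^3 contributes only a log r term and does not affect the order. ρ = 3.
Therefore ρ = 3.

Order ρ = 3.


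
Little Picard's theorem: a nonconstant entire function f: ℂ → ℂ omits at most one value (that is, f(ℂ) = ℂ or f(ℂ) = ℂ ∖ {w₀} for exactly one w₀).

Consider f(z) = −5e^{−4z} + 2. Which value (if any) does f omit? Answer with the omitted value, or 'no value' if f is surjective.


Little Picard bounds the complement of f(ℂ) to at most one point.
e^{−4z} is never zero on ℂ, so -5·e^{−4z} takes every value in ℂ ∖ {0}. Adding 2 shifts the range to ℂ ∖ {2}. Thus f omits exactly the value 2.

Omitted value: 2.


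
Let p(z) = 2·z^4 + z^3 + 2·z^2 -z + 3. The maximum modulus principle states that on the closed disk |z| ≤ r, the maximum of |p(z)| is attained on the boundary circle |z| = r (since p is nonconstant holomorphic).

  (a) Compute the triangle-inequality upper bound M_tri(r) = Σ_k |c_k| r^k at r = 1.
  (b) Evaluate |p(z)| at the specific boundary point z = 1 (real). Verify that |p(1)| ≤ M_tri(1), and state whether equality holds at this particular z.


Coefficients: c_0 = 3, c_1 = -1, c_2 = 2, c_3 = 1, c_4 = 2. Radius r = 1.
Part (a). Triangle bound: M_tri(r) = Σ_k |c_k| r^k
  = |3|·1^0 + |-1|·1^1 + |2|·1^2 + |1|·1^3 + |2|·1^4
  = 3 + 1 + 2 + 1 + 2 = 9.
This bounds M(r) := max_{|z|=r} |p(z)| from above; equality holds iff all terms c_k z^k can be made to align in phase at a single z on |z|=r.
Part (b). At z = 1 (real, on the circle |z| = r):
  p(1) = (3)·1^0 + (-1)·1^1 + (2)·1^2 + (1)·1^3 + (2)·1^4 = 7.
  |p(1)| = 7.
Check: |p(1)| = 7 ≤ 9 = M_tri(1). ✓ Equality does not hold at z = 1 (the coefficients have mixed signs, so the terms do not all align in phase there).

M_tri(1) = 9; |p(1)| = 7; equality at z=1: no.


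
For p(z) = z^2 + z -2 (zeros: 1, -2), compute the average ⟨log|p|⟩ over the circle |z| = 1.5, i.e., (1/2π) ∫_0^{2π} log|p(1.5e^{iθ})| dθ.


Zeros: -2, 1; r = 1.5.
Inside |z| < r: 1. Outside (|z| ≥ r): -2.
p(0) = -2, so log|p(0)| = log(2) = 0.6931.
Apply Jensen: I(r) = log|p(0)| + Σ_k log(r/|z_k|), summed over zeros inside |z| < r.
  log(r/|z_k|) for z_k = 1: log(1.5/1) = 0.4055
  Outside zeros (-2) contribute nothing to the Jensen sum.
Sum over inside zeros: 0.4055.
I(r) = log|p(0)| + (inside sum) = 0.6931 + 0.4055 = 1.0986.
Note: since some zeros are outside |z| ≤ r, the simplified n·log(r) form does NOT apply — only the inside zeros contribute.

I(r) ≈ 1.0986.


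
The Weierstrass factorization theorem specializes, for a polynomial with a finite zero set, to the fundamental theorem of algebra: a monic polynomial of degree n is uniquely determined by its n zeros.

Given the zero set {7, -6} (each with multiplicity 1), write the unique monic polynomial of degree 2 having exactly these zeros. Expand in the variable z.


The polynomial is p(z) = ∏_{α ∈ S} (z − α), where S = {7, -6}.
Expanding the product yields: p(z) = z^2 -z -42.
The resulting polynomial has degree 2 and real coefficients as required.

p(z) = z^2 -z -42.


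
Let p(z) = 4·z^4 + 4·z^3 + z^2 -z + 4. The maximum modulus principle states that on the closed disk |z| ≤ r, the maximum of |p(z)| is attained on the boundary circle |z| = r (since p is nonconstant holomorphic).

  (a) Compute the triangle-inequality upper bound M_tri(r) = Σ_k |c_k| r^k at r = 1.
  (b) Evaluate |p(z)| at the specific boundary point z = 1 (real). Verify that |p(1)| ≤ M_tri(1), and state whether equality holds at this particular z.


Coefficients: c_0 = 4, c_1 = -1, c_2 = 1, c_3 = 4, c_4 = 4. Radius r = 1.
Part (a). Triangle bound: M_tri(r) = Σ_k |c_k| r^k
  = |4|·1^0 + |-1|·1^1 + |1|·1^2 + |4|·1^3 + |4|·1^4
  = 4 + 1 + 1 + 4 + 4 = 14.
This bounds M(r) := max_{|z|=r} |p(z)| from above; equality holds iff all terms c_k z^k can be made to align in phase at a single z on |z|=r.
Part (b). At z = 1 (real, on the circle |z| = r):
  p(1) = (4)·1^0 + (-1)·1^1 + (1)·1^2 + (4)·1^3 + (4)·1^4 = 12.
  |p(1)| = 12.
Check: |p(1)| = 12 ≤ 14 = M_tri(1). ✓ Equality does not hold at z = 1 (the coefficients have mixed signs, so the terms do not all align in phase there).

M_tri(1) = 14; |p(1)| = 12; equality at z=1: no.


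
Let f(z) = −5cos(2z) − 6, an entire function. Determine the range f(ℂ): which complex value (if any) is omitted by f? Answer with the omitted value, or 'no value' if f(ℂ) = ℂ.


Little Picard bounds the complement of f(ℂ) to at most one point.
cos is entire and surjective onto ℂ: for every w ∈ ℂ, cos(ζ) = w has a solution ζ ∈ ℂ (e.g., via the complex inverse arccos). With ζ = 2z this gives z = ζ/(2). Then -5·cos(2z) takes every value in -5·ℂ = ℂ, and adding -6 is a bijection of ℂ. So f is surjective and omits no value. (Note: only on the real line is cos bounded by [−1, 1].)

Omitted value: no value.


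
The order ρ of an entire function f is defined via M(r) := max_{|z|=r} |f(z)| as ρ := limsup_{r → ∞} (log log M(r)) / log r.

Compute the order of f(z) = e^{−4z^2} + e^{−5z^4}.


Each summand is entire of order 2 and 4 respectively (as in the single-exponential case). The order of a sum is at most the max of the orders, so ρ ≤ 4. For the lower bound: on |z|=r choose arg z so that -5z^4 is real positive; then |e^{-5z^4}| = e^{5r^4} while |e^{-4z^2}| ≤ e^{4r^2} = o(e^{5r^4}). So |f| ≥ e^{5r^4}(1 − o(1)) and ρ ≥ 4. Hence ρ = max(2, 4) = 4.
Therefore ρ = 4.

Order ρ = 4.


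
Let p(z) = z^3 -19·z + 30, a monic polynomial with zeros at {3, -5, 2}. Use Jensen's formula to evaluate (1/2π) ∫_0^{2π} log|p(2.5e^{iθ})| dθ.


Zeros: -5, 2, 3; r = 2.5.
Inside |z| < r: 2. Outside (|z| ≥ r): -5, 3.
p(0) = 30, so log|p(0)| = log(30) = 3.4012.
Apply Jensen: I(r) = log|p(0)| + Σ_k log(r/|z_k|), summed over zeros inside |z| < r.
  log(r/|z_k|) for z_k = 2: log(2.5/2) = 0.2231
  Outside zeros (-5, 3) contribute nothing to the Jensen sum.
Sum over inside zeros: 0.2231.
I(r) = log|p(0)| + (inside sum) = 3.4012 + 0.2231 = 3.6243.
Note: since some zeros are outside |z| ≤ r, the simplified n·log(r) form does NOT apply — only the inside zeros contribute.

I(r) ≈ 3.6243.


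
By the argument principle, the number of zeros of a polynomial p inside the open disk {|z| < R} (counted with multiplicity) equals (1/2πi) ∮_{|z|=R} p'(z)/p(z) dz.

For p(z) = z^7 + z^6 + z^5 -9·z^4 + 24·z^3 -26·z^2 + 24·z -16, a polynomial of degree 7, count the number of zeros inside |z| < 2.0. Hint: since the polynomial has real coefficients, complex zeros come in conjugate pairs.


The zeros of p are: (1 + 1i), (1 - 1i), (-2 + 2i), (-2 - 2i), 1, (0 + 1i), (0 - 1i).
Their magnitudes are: 1.414, 1.414, 2.828, 2.828, 1, 1, 1.
Zeros with |z| < R = 2.0: (1 + 1i), (1 - 1i), 1, (0 + 1i), (0 - 1i).
Count = 5.
By the argument principle, (1/2πi) ∮_{|z|=R} p'(z)/p(z) dz equals exactly this count.

Number of zeros inside |z| < 2.0: 5.


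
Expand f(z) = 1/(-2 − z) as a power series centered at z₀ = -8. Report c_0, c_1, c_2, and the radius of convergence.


Let w = z − z₀, so z = z₀ + w.
Then -2 − z = -2 − (z₀ + w) = (-2 − z₀) − w = 6 − w.
f(z) = 1/(6 − w) = (1/(6)) · 1/(1 − w/(6)) = Σ_{n≥0} w^n / (6)^(n+1).
So c_n = 1/(6)^(n+1):
  c_0 = 1/(6)^1 = 1/6.
  c_1 = 1/(6)^2 = 1/36.
  c_2 = 1/(6)^3 = 1/216.
The series is valid for |w/d| < 1, i.e. |z − z₀| < |d|.
Radius of convergence: R = |-2 − z₀| = |6| = 6 (distance from z₀ to the singularity z = -2).

c_0 = 1/6, c_1 = 1/36, c_2 = 1/216; R = 6.


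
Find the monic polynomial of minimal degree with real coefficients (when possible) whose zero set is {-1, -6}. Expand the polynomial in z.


The polynomial is p(z) = ∏_{α ∈ S} (z − α), where S = {-1, -6}.
Expanding the product yields: p(z) = z^2 + 7·z + 6.
The resulting polynomial has degree 2 and real coefficients as required.

p(z) = z^2 + 7·z + 6.


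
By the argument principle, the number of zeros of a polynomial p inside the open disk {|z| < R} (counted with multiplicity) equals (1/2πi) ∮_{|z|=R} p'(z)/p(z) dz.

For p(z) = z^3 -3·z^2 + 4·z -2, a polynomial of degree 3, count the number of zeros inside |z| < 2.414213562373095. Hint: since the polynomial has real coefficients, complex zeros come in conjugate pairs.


The zeros of p are: 1, (1 + 1i), (1 - 1i).
Their magnitudes are: 1, 1.414, 1.414.
Zeros with |z| < R = 2.414213562373095: 1, (1 + 1i), (1 - 1i).
Count = 3.
By the argument principle, (1/2πi) ∮_{|z|=R} p'(z)/p(z) dz equals exactly this count.

Number of zeros inside |z| < 2.414213562373095: 3.


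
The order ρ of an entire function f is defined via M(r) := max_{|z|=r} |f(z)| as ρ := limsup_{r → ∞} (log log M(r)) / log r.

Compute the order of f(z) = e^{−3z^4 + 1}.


|e^{−3z^4 + 1}| = e^{Re(-3·z^4) + 1} ≤ e^{3|z|^4 + 1} = e^{3r^4 + 1} on |z| = r, so ρ ≤ 4. Choosing z on |z|=r so that -3·z^4 is real positive (always possible by picking arg z appropriately) gives |f(z)| = e^{3r^4 + 1}, matching the bound. The additive constant 1 does not affect log log M(r) ~ 4·log r. Hence ρ = 4.
Therefore ρ = 4.

Order ρ = 4.


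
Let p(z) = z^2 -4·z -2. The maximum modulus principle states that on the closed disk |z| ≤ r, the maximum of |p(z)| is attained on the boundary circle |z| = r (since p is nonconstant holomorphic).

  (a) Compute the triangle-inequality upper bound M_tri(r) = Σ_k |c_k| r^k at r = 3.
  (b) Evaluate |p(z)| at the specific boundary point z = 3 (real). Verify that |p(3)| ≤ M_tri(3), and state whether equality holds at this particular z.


Coefficients: c_0 = -2, c_1 = -4, c_2 = 1. Radius r = 3.
Part (a). Triangle bound: M_tri(r) = Σ_k |c_k| r^k
  = |-2|·3^0 + |-4|·3^1 + |1|·3^2
  = 2 + 12 + 9 = 23.
This bounds M(r) := max_{|z|=r} |p(z)| from above; equality holds iff all terms c_k z^k can be made to align in phase at a single z on |z|=r.
Part (b). At z = 3 (real, on the circle |z| = r):
  p(3) = (-2)·3^0 + (-4)·3^1 + (1)·3^2 = -5.
  |p(3)| = 5.
Check: |p(3)| = 5 ≤ 23 = M_tri(3). ✓ Equality does not hold at z = 3 (the coefficients have mixed signs, so the terms do not all align in phase there).

M_tri(3) = 23; |p(3)| = 5; equality at z=3: no.


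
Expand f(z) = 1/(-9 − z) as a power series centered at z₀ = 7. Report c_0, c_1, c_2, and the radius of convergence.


Let w = z − z₀, so z = z₀ + w.
Then -9 − z = -9 − (z₀ + w) = (-9 − z₀) − w = -16 − w.
f(z) = 1/(-16 − w) = (1/(-16)) · 1/(1 − w/(-16)) = Σ_{n≥0} w^n / (-16)^(n+1).
So c_n = 1/(-16)^(n+1):
  c_0 = 1/(-16)^1 = -1/16.
  c_1 = 1/(-16)^2 = 1/256.
  c_2 = 1/(-16)^3 = -1/4096.
The series is valid for |w/d| < 1, i.e. |z − z₀| < |d|.
Radius of convergence: R = |-9 − z₀| = |-16| = 16 (distance from z₀ to the singularity z = -9).

c_0 = -1/16, c_1 = 1/256, c_2 = -1/4096; R = 16.


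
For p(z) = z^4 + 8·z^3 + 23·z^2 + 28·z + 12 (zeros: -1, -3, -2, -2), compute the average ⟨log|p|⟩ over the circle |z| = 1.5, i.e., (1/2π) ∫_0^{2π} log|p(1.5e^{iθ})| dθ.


Zeros: -3, -2, -2, -1; r = 1.5.
Inside |z| < r: -1. Outside (|z| ≥ r): -3, -2, -2.
p(0) = 12, so log|p(0)| = log(12) = 2.4849.
Apply Jensen: I(r) = log|p(0)| + Σ_k log(r/|z_k|), summed over zeros inside |z| < r.
  log(r/|z_k|) for z_k = -1: log(1.5/1) = 0.4055
  Outside zeros (-3, -2, -2) contribute nothing to the Jensen sum.
Sum over inside zeros: 0.4055.
I(r) = log|p(0)| + (inside sum) = 2.4849 + 0.4055 = 2.8904.
Note: since some zeros are outside |z| ≤ r, the simplified n·log(r) form does NOT apply — only the inside zeros contribute.

I(r) ≈ 2.8904.


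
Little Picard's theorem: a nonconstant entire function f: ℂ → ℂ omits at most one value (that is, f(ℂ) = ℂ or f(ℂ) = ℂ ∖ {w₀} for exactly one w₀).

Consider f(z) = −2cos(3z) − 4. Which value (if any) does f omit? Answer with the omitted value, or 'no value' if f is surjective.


Little Picard bounds the complement of f(ℂ) to at most one point.
cos is entire and surjective onto ℂ: for every w ∈ ℂ, cos(ζ) = w has a solution ζ ∈ ℂ (e.g., via the complex inverse arccos). With ζ = 3z this gives z = ζ/(3). Then -2·cos(3z) takes every value in -2·ℂ = ℂ, and adding -4 is a bijection of ℂ. So f is surjective and omits no value. (Note: only on the real line is cos bounded by [−1, 1].)

Omitted value: no value.


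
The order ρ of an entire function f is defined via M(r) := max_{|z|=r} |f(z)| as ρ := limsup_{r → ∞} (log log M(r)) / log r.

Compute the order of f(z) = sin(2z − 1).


sin(w) is a linear combination of e^{iw} and e^{−iw} (or e^w, e^{−w} in the hyperbolic case), so |sin(w)| ≤ e^{|w|}. With w = 2z − 1, |w| ≤ 2|z| + 1 = 2r + 1 on |z| = r, giving M(r) ≤ e^{2r + 1}, so ρ ≤ 1. On a suitable ray (z = it for sin/cos; z = t for sinh/cosh, t real → ∞), |sin(2z − 1)| grows like e^{2|t|}/2, so ρ ≥ 1. Hence ρ = 1.
Therefore ρ = 1.

Order ρ = 1.


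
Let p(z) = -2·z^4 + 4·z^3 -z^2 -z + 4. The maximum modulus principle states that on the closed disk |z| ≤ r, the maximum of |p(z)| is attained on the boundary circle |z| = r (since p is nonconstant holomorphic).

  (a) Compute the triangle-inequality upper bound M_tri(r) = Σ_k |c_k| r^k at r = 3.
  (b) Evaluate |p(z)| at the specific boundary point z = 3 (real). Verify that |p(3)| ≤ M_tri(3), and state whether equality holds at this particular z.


Coefficients: c_0 = 4, c_1 = -1, c_2 = -1, c_3 = 4, c_4 = -2. Radius r = 3.
Part (a). Triangle bound: M_tri(r) = Σ_k |c_k| r^k
  = |4|·3^0 + |-1|·3^1 + |-1|·3^2 + |4|·3^3 + |-2|·3^4
  = 4 + 3 + 9 + 108 + 162 = 286.
This bounds M(r) := max_{|z|=r} |p(z)| from above; equality holds iff all terms c_k z^k can be made to align in phase at a single z on |z|=r.
Part (b). At z = 3 (real, on the circle |z| = r):
  p(3) = (4)·3^0 + (-1)·3^1 + (-1)·3^2 + (4)·3^3 + (-2)·3^4 = -62.
  |p(3)| = 62.
Check: |p(3)| = 62 ≤ 286 = M_tri(3). ✓ Equality does not hold at z = 3 (the coefficients have mixed signs, so the terms do not all align in phase there).

M_tri(3) = 286; |p(3)| = 62; equality at z=3: no.


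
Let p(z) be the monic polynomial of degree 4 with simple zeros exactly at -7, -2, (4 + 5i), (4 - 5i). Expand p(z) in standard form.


The polynomial is p(z) = ∏_{α ∈ S} (z − α), where S = {-7, -2, (4 + 5i), (4 - 5i)}.
Expanding the product yields: p(z) = z^4 + z^3 -17·z^2 + 257·z + 574.
Note conjugate pairs combine to real quadratics: (z − (4+5i))(z − (4−5i)) = z² − 8z + 41.
The resulting polynomial has degree 4 and real coefficients as required.

p(z) = z^4 + z^3 -17·z^2 + 257·z + 574.


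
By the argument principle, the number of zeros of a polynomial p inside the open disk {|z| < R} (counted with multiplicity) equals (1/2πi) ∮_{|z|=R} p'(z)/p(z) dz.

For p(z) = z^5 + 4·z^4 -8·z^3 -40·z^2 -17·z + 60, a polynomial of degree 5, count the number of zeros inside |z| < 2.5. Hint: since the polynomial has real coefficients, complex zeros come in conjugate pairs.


The zeros of p are: (-2 + 1i), (-2 - 1i), 1, 3, -4.
Their magnitudes are: 2.236, 2.236, 1, 3, 4.
Zeros with |z| < R = 2.5: (-2 + 1i), (-2 - 1i), 1.
Count = 3.
By the argument principle, (1/2πi) ∮_{|z|=R} p'(z)/p(z) dz equals exactly this count.

Number of zeros inside |z| < 2.5: 3.


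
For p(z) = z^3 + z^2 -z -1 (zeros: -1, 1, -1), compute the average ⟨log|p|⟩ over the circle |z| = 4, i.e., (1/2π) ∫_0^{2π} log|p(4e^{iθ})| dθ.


Zeros: -1, -1, 1; r = 4.
Inside |z| < r: -1, -1, 1. Outside (|z| ≥ r): ∅.
p(0) = -1, so log|p(0)| = log(1) = 0.0000.
Apply Jensen: I(r) = log|p(0)| + Σ_k log(r/|z_k|), summed over zeros inside |z| < r.
  log(r/|z_k|) for z_k = -1: log(4/1) = 1.3863
  log(r/|z_k|) for z_k = 1: log(4/1) = 1.3863
  log(r/|z_k|) for z_k = -1: log(4/1) = 1.3863
Sum over inside zeros: 4.1589.
I(r) = log|p(0)| + (inside sum) = 0.0000 + 4.1589 = 4.1589.
Closed form (all zeros inside, monic): I(r) = n·log(r) = 3·log(4) = 4.1589. ✓

I(r) ≈ 4.1589.


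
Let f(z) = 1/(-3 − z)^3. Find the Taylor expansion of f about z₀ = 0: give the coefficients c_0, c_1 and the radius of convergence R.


Let w = z − z₀, so z = z₀ + w.
Then -3 − z = -3 − (z₀ + w) = (-3 − z₀) − w = -3 − w.
f(z) = 1/(-3 − w)^3 = (1/(-3)^3) · (1 − w/(-3))^{−3}.
By the binomial series (1−u)^{−3} = Σ_{n≥0} C(n+2, 2) u^n for |u|<1, with u = w/(-3):
  c_n = C(n+2, 2) / (-3)^(n+3).
  c_0 = 1/(-3)^3 = -1/27.
  c_1 = 3/(-3)^4 = 1/27.
The series is valid for |w/d| < 1, i.e. |z − z₀| < |d|.
Radius of convergence: R = |-3 − z₀| = |-3| = 3 (distance from z₀ to the singularity z = -3).

c_0 = -1/27, c_1 = 1/27; R = 3.


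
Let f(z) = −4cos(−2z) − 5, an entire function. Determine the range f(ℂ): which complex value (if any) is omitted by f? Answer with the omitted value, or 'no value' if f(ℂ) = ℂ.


Little Picard bounds the complement of f(ℂ) to at most one point.
cos is entire and surjective onto ℂ: for every w ∈ ℂ, cos(ζ) = w has a solution ζ ∈ ℂ (e.g., via the complex inverse arccos). With ζ = −2z this gives z = ζ/(-2). Then -4·cos(−2z) takes every value in -4·ℂ = ℂ, and adding -5 is a bijection of ℂ. So f is surjective and omits no value. (Note: only on the real line is cos bounded by [−1, 1].)

Omitted value: no value.


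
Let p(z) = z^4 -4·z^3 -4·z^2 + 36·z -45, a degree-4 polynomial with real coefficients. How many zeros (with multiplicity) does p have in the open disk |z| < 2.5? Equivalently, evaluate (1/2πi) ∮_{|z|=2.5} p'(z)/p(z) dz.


The zeros of p are: -3, 3, (2 + 1i), (2 - 1i).
Their magnitudes are: 3, 3, 2.236, 2.236.
Zeros with |z| < R = 2.5: (2 + 1i), (2 - 1i).
Count = 2.
By the argument principle, (1/2πi) ∮_{|z|=R} p'(z)/p(z) dz equals exactly this count.

Number of zeros inside |z| < 2.5: 2.


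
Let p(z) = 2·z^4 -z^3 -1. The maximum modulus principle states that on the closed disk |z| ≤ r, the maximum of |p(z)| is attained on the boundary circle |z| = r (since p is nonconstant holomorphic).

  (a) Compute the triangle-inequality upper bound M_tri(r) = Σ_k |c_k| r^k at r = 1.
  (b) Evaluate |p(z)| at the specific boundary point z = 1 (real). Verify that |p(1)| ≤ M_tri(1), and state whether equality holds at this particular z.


Coefficients: c_0 = -1, c_1 = 0, c_2 = 0, c_3 = -1, c_4 = 2. Radius r = 1.
Part (a). Triangle bound: M_tri(r) = Σ_k |c_k| r^k
  = |-1|·1^0 + |0|·1^1 + |0|·1^2 + |-1|·1^3 + |2|·1^4
  = 1 + 0 + 0 + 1 + 2 = 4.
This bounds M(r) := max_{|z|=r} |p(z)| from above; equality holds iff all terms c_k z^k can be made to align in phase at a single z on |z|=r.
Part (b). At z = 1 (real, on the circle |z| = r):
  p(1) = (-1)·1^0 + (0)·1^1 + (0)·1^2 + (-1)·1^3 + (2)·1^4 = 0.
  |p(1)| = 0.
Check: |p(1)| = 0 ≤ 4 = M_tri(1). ✓ Equality does not hold at z = 1 (the coefficients have mixed signs, so the terms do not all align in phase there).

M_tri(1) = 4; |p(1)| = 0; equality at z=1: no.


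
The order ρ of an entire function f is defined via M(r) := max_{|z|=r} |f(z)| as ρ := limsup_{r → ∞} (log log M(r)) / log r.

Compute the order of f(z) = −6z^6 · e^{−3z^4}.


M(r) = max_{|z|=r} |-6|·|z|^6·|e^{−3z^4}| = 6·r^6 · e^{3r^4} (the factors attain their maxima compatibly on |z|=r). Then log M(r) = log 6 + 6·log r + 3r^4, dominated by the last term, so log log M(r) ~ 4·log r. The polynomial factor -6z^6 contributes only a log r term and does not affect the order. ρ = 4.
Therefore ρ = 4.

Order ρ = 4.


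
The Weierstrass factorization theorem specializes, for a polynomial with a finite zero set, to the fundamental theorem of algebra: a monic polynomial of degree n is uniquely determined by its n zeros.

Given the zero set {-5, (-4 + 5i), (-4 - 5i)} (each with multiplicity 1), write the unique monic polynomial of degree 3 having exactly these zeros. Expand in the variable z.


The polynomial is p(z) = ∏_{α ∈ S} (z − α), where S = {-5, (-4 + 5i), (-4 - 5i)}.
Expanding the product yields: p(z) = z^3 + 13·z^2 + 81·z + 205.
Note conjugate pairs combine to real quadratics: (z − (-4+5i))(z − (-4−5i)) = z² + 8z + 41.
The resulting polynomial has degree 3 and real coefficients as required.

p(z) = z^3 + 13·z^2 + 81·z + 205.


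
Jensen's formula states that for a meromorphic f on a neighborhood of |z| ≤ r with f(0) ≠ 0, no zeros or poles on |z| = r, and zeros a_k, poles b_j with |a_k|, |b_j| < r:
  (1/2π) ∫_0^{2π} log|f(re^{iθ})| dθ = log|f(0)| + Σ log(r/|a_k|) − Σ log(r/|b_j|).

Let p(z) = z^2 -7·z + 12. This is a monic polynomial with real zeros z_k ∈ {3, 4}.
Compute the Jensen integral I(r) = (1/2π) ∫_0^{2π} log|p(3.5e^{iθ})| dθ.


Zeros: 3, 4; r = 3.5.
Inside |z| < r: 3. Outside (|z| ≥ r): 4.
p(0) = 12, so log|p(0)| = log(12) = 2.4849.
Apply Jensen: I(r) = log|p(0)| + Σ_k log(r/|z_k|), summed over zeros inside |z| < r.
  log(r/|z_k|) for z_k = 3: log(3.5/3) = 0.1542
  Outside zeros (4) contribute nothing to the Jensen sum.
Sum over inside zeros: 0.1542.
I(r) = log|p(0)| + (inside sum) = 2.4849 + 0.1542 = 2.6391.
Note: since some zeros are outside |z| ≤ r, the simplified n·log(r) form does NOT apply — only the inside zeros contribute.

I(r) ≈ 2.6391.


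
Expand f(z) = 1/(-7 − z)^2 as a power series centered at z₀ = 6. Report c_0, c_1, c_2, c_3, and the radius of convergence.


Let w = z − z₀, so z = z₀ + w.
Then -7 − z = -7 − (z₀ + w) = (-7 − z₀) − w = -13 − w.
f(z) = 1/(-13 − w)^2 = (1/(-13)^2) · (1 − w/(-13))^{−2}.
By the binomial series (1−u)^{−2} = Σ_{n≥0} C(n+1, 1) u^n for |u|<1, with u = w/(-13):
  c_n = C(n+1, 1) / (-13)^(n+2).
  c_0 = 1/(-13)^2 = 1/169.
  c_1 = 2/(-13)^3 = -2/2197.
  c_2 = 3/(-13)^4 = 3/28561.
  c_3 = 4/(-13)^5 = -4/371293.
The series is valid for |w/d| < 1, i.e. |z − z₀| < |d|.
Radius of convergence: R = |-7 − z₀| = |-13| = 13 (distance from z₀ to the singularity z = -7).

c_0 = 1/169, c_1 = -2/2197, c_2 = 3/28561, c_3 = -4/371293; R = 13.


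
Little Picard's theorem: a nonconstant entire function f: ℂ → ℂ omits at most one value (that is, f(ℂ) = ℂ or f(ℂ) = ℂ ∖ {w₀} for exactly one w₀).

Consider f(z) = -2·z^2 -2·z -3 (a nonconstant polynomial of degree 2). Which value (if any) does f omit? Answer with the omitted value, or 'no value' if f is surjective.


Little Picard bounds the complement of f(ℂ) to at most one point.
For every w ∈ ℂ, the equation p(z) − w = 0 is a nonconstant polynomial in z and hence has at least one root by the fundamental theorem of algebra. So p is surjective onto ℂ, omitting no value.

Omitted value: no value.


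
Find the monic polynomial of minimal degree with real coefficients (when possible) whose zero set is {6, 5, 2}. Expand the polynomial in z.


The polynomial is p(z) = ∏_{α ∈ S} (z − α), where S = {6, 5, 2}.
Expanding the product yields: p(z) = z^3 -13·z^2 + 52·z -60.
The resulting polynomial has degree 3 and real coefficients as required.

p(z) = z^3 -13·z^2 + 52·z -60.


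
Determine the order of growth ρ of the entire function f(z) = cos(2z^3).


Write cos(w) = (e^{iw} ± e^{−iw})/(2 or 2i), so |cos(w)| ≤ e^{|w|}. With w = 2z^3, |w| ≤ 2r^3 + 0 on |z|=r, giving M(r) ≤ e^{2r^3 + 0} and ρ ≤ 3. For the lower bound, choose z on |z|=r with 2z^3 purely imaginary of modulus 2r^3; then |cos(2z^3)| grows like e^{2r^3}/2, so ρ ≥ 3. Hence ρ = 3.
Therefore ρ = 3.

Order ρ = 3.


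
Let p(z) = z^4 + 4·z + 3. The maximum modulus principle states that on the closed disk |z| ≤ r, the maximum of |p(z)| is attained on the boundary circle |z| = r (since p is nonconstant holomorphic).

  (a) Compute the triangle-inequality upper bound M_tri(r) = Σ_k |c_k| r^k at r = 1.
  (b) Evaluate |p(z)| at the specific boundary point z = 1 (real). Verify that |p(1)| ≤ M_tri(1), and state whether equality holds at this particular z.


Coefficients: c_0 = 3, c_1 = 4, c_2 = 0, c_3 = 0, c_4 = 1. Radius r = 1.
Part (a). Triangle bound: M_tri(r) = Σ_k |c_k| r^k
  = |3|·1^0 + |4|·1^1 + |0|·1^2 + |0|·1^3 + |1|·1^4
  = 3 + 4 + 0 + 0 + 1 = 8.
This bounds M(r) := max_{|z|=r} |p(z)| from above; equality holds iff all terms c_k z^k can be made to align in phase at a single z on |z|=r.
Part (b). At z = 1 (real, on the circle |z| = r):
  p(1) = (3)·1^0 + (4)·1^1 + (0)·1^2 + (0)·1^3 + (1)·1^4 = 8.
  |p(1)| = 8.
Since all nonzero coefficients share the same sign, |p(1)| = 8 = M_tri(1); the triangle bound is attained at z = 1, so in fact M(r) = 8.

M_tri(1) = 8; |p(1)| = 8; equality at z=1: yes.


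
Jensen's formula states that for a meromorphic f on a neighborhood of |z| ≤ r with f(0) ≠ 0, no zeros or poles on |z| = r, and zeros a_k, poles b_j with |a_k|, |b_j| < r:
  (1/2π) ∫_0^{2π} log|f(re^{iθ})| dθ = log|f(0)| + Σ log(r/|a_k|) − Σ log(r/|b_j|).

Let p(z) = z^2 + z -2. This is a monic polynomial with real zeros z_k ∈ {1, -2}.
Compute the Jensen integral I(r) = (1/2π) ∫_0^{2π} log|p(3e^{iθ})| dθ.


Zeros: -2, 1; r = 3.
Inside |z| < r: -2, 1. Outside (|z| ≥ r): ∅.
p(0) = -2, so log|p(0)| = log(2) = 0.6931.
Apply Jensen: I(r) = log|p(0)| + Σ_k log(r/|z_k|), summed over zeros inside |z| < r.
  log(r/|z_k|) for z_k = 1: log(3/1) = 1.0986
  log(r/|z_k|) for z_k = -2: log(3/2) = 0.4055
Sum over inside zeros: 1.5041.
I(r) = log|p(0)| + (inside sum) = 0.6931 + 1.5041 = 2.1972.
Closed form (all zeros inside, monic): I(r) = n·log(r) = 2·log(3) = 2.1972. ✓

I(r) ≈ 2.1972.


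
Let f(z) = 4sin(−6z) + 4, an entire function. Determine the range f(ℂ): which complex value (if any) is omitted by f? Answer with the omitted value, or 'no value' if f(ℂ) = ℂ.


Little Picard bounds the complement of f(ℂ) to at most one point.
sin is entire and surjective onto ℂ: for every w ∈ ℂ, sin(ζ) = w has a solution ζ ∈ ℂ (e.g., via the complex inverse arcsin). With ζ = −6z this gives z = ζ/(-6). Then 4·sin(−6z) takes every value in 4·ℂ = ℂ, and adding 4 is a bijection of ℂ. So f is surjective and omits no value. (Note: only on the real line is sin bounded by [−1, 1].)

Omitted value: no value.


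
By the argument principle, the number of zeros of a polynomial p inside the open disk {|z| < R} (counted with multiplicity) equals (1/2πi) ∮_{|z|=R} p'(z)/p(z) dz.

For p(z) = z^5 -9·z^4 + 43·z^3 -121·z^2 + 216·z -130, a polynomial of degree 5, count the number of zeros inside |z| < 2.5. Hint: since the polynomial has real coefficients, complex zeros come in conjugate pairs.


The zeros of p are: (3 + 2i), (3 - 2i), (1 + 3i), (1 - 3i), 1.
Their magnitudes are: 3.606, 3.606, 3.162, 3.162, 1.
Zeros with |z| < R = 2.5: 1.
Count = 1.
By the argument principle, (1/2πi) ∮_{|z|=R} p'(z)/p(z) dz equals exactly this count.

Number of zeros inside |z| < 2.5: 1.


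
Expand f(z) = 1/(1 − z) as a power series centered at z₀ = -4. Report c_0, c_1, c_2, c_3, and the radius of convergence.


Let w = z − z₀, so z = z₀ + w.
Then 1 − z = 1 − (z₀ + w) = (1 − z₀) − w = 5 − w.
f(z) = 1/(5 − w) = (1/(5)) · 1/(1 − w/(5)) = Σ_{n≥0} w^n / (5)^(n+1).
So c_n = 1/(5)^(n+1):
  c_0 = 1/(5)^1 = 1/5.
  c_1 = 1/(5)^2 = 1/25.
  c_2 = 1/(5)^3 = 1/125.
  c_3 = 1/(5)^4 = 1/625.
The series is valid for |w/d| < 1, i.e. |z − z₀| < |d|.
Radius of convergence: R = |1 − z₀| = |5| = 5 (distance from z₀ to the singularity z = 1).

c_0 = 1/5, c_1 = 1/25, c_2 = 1/125, c_3 = 1/625; R = 5.


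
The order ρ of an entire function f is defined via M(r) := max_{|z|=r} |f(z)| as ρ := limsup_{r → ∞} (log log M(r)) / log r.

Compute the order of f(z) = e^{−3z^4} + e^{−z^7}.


Each summand is entire of order 4 and 7 respectively (as in the single-exponential case). The order of a sum is at most the max of the orders, so ρ ≤ 7. For the lower bound: on |z|=r choose arg z so that -1z^7 is real positive; then |e^{-1z^7}| = e^{1r^7} while |e^{-3z^4}| ≤ e^{3r^4} = o(e^{1r^7}). So |f| ≥ e^{1r^7}(1 − o(1)) and ρ ≥ 7. Hence ρ = max(4, 7) = 7.
Therefore ρ = 7.

Order ρ = 7.


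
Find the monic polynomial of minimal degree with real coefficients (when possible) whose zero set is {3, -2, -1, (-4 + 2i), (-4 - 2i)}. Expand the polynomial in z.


The polynomial is p(z) = ∏_{α ∈ S} (z − α), where S = {3, -2, -1, (-4 + 2i), (-4 - 2i)}.
Expanding the product yields: p(z) = z^5 + 8·z^4 + 13·z^3 -62·z^2 -188·z -120.
Note conjugate pairs combine to real quadratics: (z − (-4+2i))(z − (-4−2i)) = z² + 8z + 20.
The resulting polynomial has degree 5 and real coefficients as required.

p(z) = z^5 + 8·z^4 + 13·z^3 -62·z^2 -188·z -120.


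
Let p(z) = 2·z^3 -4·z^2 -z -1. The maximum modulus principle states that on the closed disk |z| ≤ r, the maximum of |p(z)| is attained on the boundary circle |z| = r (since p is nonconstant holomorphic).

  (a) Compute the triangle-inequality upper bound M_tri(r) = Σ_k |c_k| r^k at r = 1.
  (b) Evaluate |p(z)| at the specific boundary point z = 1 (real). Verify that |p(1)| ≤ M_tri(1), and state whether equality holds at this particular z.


Coefficients: c_0 = -1, c_1 = -1, c_2 = -4, c_3 = 2. Radius r = 1.
Part (a). Triangle bound: M_tri(r) = Σ_k |c_k| r^k
  = |-1|·1^0 + |-1|·1^1 + |-4|·1^2 + |2|·1^3
  = 1 + 1 + 4 + 2 = 8.
This bounds M(r) := max_{|z|=r} |p(z)| from above; equality holds iff all terms c_k z^k can be made to align in phase at a single z on |z|=r.
Part (b). At z = 1 (real, on the circle |z| = r):
  p(1) = (-1)·1^0 + (-1)·1^1 + (-4)·1^2 + (2)·1^3 = -4.
  |p(1)| = 4.
Check: |p(1)| = 4 ≤ 8 = M_tri(1). ✓ Equality does not hold at z = 1 (the coefficients have mixed signs, so the terms do not all align in phase there).

M_tri(1) = 8; |p(1)| = 4; equality at z=1: no.


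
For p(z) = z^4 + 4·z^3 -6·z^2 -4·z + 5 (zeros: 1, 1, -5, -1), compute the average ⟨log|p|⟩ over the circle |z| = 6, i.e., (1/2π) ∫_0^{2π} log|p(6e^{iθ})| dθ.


Zeros: -5, -1, 1, 1; r = 6.
Inside |z| < r: -5, -1, 1, 1. Outside (|z| ≥ r): ∅.
p(0) = 5, so log|p(0)| = log(5) = 1.6094.
Apply Jensen: I(r) = log|p(0)| + Σ_k log(r/|z_k|), summed over zeros inside |z| < r.
  log(r/|z_k|) for z_k = 1: log(6/1) = 1.7918
  log(r/|z_k|) for z_k = 1: log(6/1) = 1.7918
  log(r/|z_k|) for z_k = -5: log(6/5) = 0.1823
  log(r/|z_k|) for z_k = -1: log(6/1) = 1.7918
Sum over inside zeros: 5.5576.
I(r) = log|p(0)| + (inside sum) = 1.6094 + 5.5576 = 7.1670.
Closed form (all zeros inside, monic): I(r) = n·log(r) = 4·log(6) = 7.1670. ✓

I(r) ≈ 7.1670.


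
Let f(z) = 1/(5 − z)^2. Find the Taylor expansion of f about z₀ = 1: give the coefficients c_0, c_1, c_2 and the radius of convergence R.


Let w = z − z₀, so z = z₀ + w.
Then 5 − z = 5 − (z₀ + w) = (5 − z₀) − w = 4 − w.
f(z) = 1/(4 − w)^2 = (1/(4)^2) · (1 − w/(4))^{−2}.
By the binomial series (1−u)^{−2} = Σ_{n≥0} C(n+1, 1) u^n for |u|<1, with u = w/(4):
  c_n = C(n+1, 1) / (4)^(n+2).
  c_0 = 1/(4)^2 = 1/16.
  c_1 = 2/(4)^3 = 1/32.
  c_2 = 3/(4)^4 = 3/256.
The series is valid for |w/d| < 1, i.e. |z − z₀| < |d|.
Radius of convergence: R = |5 − z₀| = |4| = 4 (distance from z₀ to the singularity z = 5).

c_0 = 1/16, c_1 = 1/32, c_2 = 3/256; R = 4.


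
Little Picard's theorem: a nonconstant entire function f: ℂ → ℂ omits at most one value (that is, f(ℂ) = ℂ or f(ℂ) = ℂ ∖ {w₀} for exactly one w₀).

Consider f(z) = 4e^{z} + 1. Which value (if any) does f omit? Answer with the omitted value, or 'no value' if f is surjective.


Little Picard bounds the complement of f(ℂ) to at most one point.
e^{z} is never zero on ℂ, so 4·e^{z} takes every value in ℂ ∖ {0}. Adding 1 shifts the range to ℂ ∖ {1}. Thus f omits exactly the value 1.

Omitted value: 1.


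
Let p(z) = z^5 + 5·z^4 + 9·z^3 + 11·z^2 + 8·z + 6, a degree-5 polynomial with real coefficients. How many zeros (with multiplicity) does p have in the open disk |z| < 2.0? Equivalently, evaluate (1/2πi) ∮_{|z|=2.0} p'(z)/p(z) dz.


The zeros of p are: -3, (0 + 1i), (0 - 1i), (-1 + 1i), (-1 - 1i).
Their magnitudes are: 3, 1, 1, 1.414, 1.414.
Zeros with |z| < R = 2.0: (0 + 1i), (0 - 1i), (-1 + 1i), (-1 - 1i).
Count = 4.
By the argument principle, (1/2πi) ∮_{|z|=R} p'(z)/p(z) dz equals exactly this count.

Number of zeros inside |z| < 2.0: 4.


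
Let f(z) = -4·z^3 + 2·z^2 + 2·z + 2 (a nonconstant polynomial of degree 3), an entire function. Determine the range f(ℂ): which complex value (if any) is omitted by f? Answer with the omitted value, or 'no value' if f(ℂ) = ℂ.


Little Picard bounds the complement of f(ℂ) to at most one point.
For every w ∈ ℂ, the equation p(z) − w = 0 is a nonconstant polynomial in z and hence has at least one root by the fundamental theorem of algebra. So p is surjective onto ℂ, omitting no value.

Omitted value: no value.


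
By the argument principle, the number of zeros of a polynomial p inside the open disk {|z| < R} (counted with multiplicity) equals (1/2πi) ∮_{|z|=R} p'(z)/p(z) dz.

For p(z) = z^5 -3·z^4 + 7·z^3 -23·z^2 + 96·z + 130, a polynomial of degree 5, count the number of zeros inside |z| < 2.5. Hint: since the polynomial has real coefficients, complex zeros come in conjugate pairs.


The zeros of p are: -1, (3 + 2i), (3 - 2i), (-1 + 3i), (-1 - 3i).
Their magnitudes are: 1, 3.606, 3.606, 3.162, 3.162.
Zeros with |z| < R = 2.5: -1.
Count = 1.
By the argument principle, (1/2πi) ∮_{|z|=R} p'(z)/p(z) dz equals exactly this count.

Number of zeros inside |z| < 2.5: 1.


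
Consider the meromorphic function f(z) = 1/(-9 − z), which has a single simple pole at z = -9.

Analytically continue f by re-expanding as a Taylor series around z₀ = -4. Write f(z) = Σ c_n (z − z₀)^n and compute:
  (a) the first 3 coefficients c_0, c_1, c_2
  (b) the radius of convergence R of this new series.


Let w = z − z₀, so z = z₀ + w.
Then -9 − z = -9 − (z₀ + w) = (-9 − z₀) − w = -5 − w.
f(z) = 1/(-5 − w) = (1/(-5)) · 1/(1 − w/(-5)) = Σ_{n≥0} w^n / (-5)^(n+1).
So c_n = 1/(-5)^(n+1):
  c_0 = 1/(-5)^1 = -1/5.
  c_1 = 1/(-5)^2 = 1/25.
  c_2 = 1/(-5)^3 = -1/125.
The series is valid for |w/d| < 1, i.e. |z − z₀| < |d|.
Radius of convergence: R = |-9 − z₀| = |-5| = 5 (distance from z₀ to the singularity z = -9).

c_0 = -1/5, c_1 = 1/25, c_2 = -1/125; R = 5.


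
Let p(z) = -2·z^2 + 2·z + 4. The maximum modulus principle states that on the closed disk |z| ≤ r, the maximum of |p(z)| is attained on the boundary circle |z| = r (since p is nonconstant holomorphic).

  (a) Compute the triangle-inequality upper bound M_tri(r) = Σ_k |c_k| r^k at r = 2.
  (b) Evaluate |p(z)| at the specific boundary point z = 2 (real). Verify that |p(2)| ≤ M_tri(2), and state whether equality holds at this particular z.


Coefficients: c_0 = 4, c_1 = 2, c_2 = -2. Radius r = 2.
Part (a). Triangle bound: M_tri(r) = Σ_k |c_k| r^k
  = |4|·2^0 + |2|·2^1 + |-2|·2^2
  = 4 + 4 + 8 = 16.
This bounds M(r) := max_{|z|=r} |p(z)| from above; equality holds iff all terms c_k z^k can be made to align in phase at a single z on |z|=r.
Part (b). At z = 2 (real, on the circle |z| = r):
  p(2) = (4)·2^0 + (2)·2^1 + (-2)·2^2 = 0.
  |p(2)| = 0.
Check: |p(2)| = 0 ≤ 16 = M_tri(2). ✓ Equality does not hold at z = 2 (the coefficients have mixed signs, so the terms do not all align in phase there).

M_tri(2) = 16; |p(2)| = 0; equality at z=2: no.
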